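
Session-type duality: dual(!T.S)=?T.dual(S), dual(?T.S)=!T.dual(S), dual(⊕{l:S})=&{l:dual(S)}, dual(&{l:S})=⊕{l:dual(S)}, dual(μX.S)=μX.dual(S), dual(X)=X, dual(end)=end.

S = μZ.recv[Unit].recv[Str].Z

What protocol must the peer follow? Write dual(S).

μZ.send[Unit].send[Str].Z

μZ → μZ  (rec unchanged)
  recv[Unit] → send[Unit]
    recv[Str] → send[Str]
      dual(Z) = Z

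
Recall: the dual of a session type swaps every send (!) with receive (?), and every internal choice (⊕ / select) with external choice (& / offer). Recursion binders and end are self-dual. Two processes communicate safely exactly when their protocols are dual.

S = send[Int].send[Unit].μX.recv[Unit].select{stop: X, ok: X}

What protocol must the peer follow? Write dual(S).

send[Int] ↦ recv[Int]
  send[Unit] ↦ recv[Unit]
    μX ↦ μX  (rec unchanged)
      recv[Unit] ↦ send[Unit]
        select{stop,ok} ↦ offer{stop,ok}  (internal→external)
          [stop]
            X self-dual
          [ok]
            X self-dual

recv[Int].recv[Unit].μX.send[Unit].offer{stop: X, ok: X}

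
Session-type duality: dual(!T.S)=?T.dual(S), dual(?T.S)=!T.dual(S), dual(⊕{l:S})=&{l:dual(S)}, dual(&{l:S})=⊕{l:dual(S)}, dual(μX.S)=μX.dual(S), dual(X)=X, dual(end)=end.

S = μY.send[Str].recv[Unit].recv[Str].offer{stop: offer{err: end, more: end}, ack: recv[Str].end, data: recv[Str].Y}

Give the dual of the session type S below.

μY = μY  (binder kept)
  send[Str] = recv[Str]
    recv[Unit] = send[Unit]
      recv[Str] = send[Str]
        offer{stop,ack,data} = select{stop,ack,data}  (external→internal)
          [stop]
            offer{err,more} = select{err,more}  (external→internal)
              [err]
                end self-dual
              [more]
                end self-dual
          [ack]
            recv[Str] = send[Str]
              end self-dual
          [data]
            recv[Str] = send[Str]
              Y self-dual

μY.recv[Str].send[Unit].send[Str].select{stop: select{err: end, more: end}, ack: send[Str].end, data: send[Str].Y}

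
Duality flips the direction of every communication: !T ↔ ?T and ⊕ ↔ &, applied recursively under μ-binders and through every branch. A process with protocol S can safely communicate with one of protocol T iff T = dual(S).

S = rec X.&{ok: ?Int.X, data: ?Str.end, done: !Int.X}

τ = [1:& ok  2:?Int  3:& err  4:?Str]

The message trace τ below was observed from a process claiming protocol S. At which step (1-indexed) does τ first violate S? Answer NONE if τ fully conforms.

3

[1] & ok  ok  now at ?Int.rec X.…
[2] ?Int  ok  now at rec X.…
[3] got & err, protocol expects & ok or & data or & done  ✗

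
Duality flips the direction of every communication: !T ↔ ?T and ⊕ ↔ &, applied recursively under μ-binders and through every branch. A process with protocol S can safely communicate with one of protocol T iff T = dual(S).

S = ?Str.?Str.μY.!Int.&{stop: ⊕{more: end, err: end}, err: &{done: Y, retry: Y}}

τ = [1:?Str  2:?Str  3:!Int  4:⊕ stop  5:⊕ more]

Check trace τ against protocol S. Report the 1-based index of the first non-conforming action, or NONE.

@1 ?Str  match  state: ?Str.μY.…
@2 ?Str  match  state: μY.…
@3 !Int  match  state: &{stop: ⊕{more: end, err: end}, err: &{done: μY.…, retry: μY.…}}
@4 got ⊕ stop, protocol expects & stop or & err  ✗

4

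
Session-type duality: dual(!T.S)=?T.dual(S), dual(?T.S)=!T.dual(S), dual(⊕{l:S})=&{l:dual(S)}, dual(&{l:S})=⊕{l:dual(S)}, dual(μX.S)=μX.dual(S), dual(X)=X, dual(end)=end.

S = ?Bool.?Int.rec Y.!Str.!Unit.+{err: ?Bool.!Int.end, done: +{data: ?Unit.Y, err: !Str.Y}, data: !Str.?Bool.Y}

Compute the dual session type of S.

?Bool = !Bool
  ?Int = !Int
    rec Y = rec Y  (rec unchanged)
      !Str = ?Str
        !Unit = ?Unit
          +{err,done,data} = &{err,done,data}  (internal→external)
            [err]
              ?Bool = !Bool
                !Int = ?Int
                  end ↦ end
            [done]
              +{data,err} = &{data,err}  (internal→external)
                [data]
                  ?Unit = !Unit
                    Y ↦ Y
                [err]
                  !Str = ?Str
                    Y ↦ Y
            [data]
              !Str = ?Str
                ?Bool = !Bool
                  Y ↦ Y

!Bool.!Int.rec Y.?Str.?Unit.&{err: !Bool.?Int.end, done: &{data: !Unit.Y, err: ?Str.Y}, data: ?Str.!Bool.Y}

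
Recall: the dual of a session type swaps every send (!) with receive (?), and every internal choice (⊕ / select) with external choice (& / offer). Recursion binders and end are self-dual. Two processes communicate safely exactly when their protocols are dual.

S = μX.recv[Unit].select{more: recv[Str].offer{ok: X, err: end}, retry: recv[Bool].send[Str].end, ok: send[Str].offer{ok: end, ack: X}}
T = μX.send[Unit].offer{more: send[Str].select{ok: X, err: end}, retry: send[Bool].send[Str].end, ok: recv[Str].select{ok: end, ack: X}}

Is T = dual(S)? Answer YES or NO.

μX ‖ μX  ok (rec unchanged)
  recv[Unit] ‖ send[Unit]  ok
    select{more,retry,ok} ‖ offer{more,retry,ok}  ok label sets agree
      [more]
        recv[Str] ‖ send[Str]  ok
          offer{ok,err} ‖ select{ok,err}  ok label sets agree
            [ok]
              X ‖ X  ok
            [err]
              end ‖ end  ok
      [retry]
        recv[Bool] ‖ send[Bool]  ok
          send[Str] ‖ send[Str]  ✗ same direction on both sides — not dual

NO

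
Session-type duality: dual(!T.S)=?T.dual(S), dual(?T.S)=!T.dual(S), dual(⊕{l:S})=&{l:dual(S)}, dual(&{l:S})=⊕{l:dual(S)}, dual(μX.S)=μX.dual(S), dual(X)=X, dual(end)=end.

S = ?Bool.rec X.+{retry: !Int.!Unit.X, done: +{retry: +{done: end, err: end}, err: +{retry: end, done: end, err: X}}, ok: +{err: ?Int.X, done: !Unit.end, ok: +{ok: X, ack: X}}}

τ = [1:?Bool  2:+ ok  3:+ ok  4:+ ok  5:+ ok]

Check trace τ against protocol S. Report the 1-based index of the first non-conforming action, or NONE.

NONE

step 1: ?Bool  match  cont: rec X.…
step 2: + ok  match  cont: +{err: ?Int.rec X.…, done: !Unit.end, ok: +{ok: rec X.…, ack: rec X.…}}
step 3: + ok  match  cont: +{ok: rec X.…, ack: rec X.…}
step 4: + ok  match  cont: rec X.…
step 5: + ok  match  cont: +{err: ?Int.rec X.…, done: !Unit.end, ok: +{ok: rec X.…, ack: rec X.…}}
trace exhausted — no violation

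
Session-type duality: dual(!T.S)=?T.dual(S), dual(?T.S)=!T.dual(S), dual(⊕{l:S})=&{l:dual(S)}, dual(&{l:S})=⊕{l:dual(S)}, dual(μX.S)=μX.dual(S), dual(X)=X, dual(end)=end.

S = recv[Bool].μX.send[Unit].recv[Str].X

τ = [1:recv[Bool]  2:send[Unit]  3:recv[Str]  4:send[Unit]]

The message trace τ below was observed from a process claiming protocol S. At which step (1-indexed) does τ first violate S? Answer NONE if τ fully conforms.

NONE

step 1: recv[Bool]  match  cont: μX.…
step 2: send[Unit]  match  cont: recv[Str].μX.…
step 3: recv[Str]  match  cont: μX.…
step 4: send[Unit]  match  cont: recv[Str].μX.…
all 4 steps conform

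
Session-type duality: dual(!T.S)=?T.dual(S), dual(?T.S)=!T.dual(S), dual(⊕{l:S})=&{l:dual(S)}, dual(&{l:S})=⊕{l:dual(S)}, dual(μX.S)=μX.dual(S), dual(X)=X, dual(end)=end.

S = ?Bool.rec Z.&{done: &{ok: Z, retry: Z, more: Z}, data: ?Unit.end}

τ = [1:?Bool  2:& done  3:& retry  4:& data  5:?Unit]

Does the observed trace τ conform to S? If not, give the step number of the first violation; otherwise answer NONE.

[1] ?Bool  ✓  state: rec Z.…
[2] & done  ✓  state: &{ok: rec Z.…, retry: rec Z.…, more: rec Z.…}
[3] & retry  ✓  state: rec Z.…
[4] & data  ✓  state: ?Unit.end
[5] ?Unit  ✓  state: end
τ conforms to S (length 5)

NONE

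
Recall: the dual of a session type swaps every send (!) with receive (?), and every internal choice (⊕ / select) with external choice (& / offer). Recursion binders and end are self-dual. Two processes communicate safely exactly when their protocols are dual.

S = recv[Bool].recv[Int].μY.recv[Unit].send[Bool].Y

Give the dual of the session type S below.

send[Bool].send[Int].μY.send[Unit].recv[Bool].Y

recv[Bool] ↦ send[Bool]
  recv[Int] ↦ send[Int]
    μY ↦ μY  (rec unchanged)
      recv[Unit] ↦ send[Unit]
        send[Bool] ↦ recv[Bool]
          Y ↦ Y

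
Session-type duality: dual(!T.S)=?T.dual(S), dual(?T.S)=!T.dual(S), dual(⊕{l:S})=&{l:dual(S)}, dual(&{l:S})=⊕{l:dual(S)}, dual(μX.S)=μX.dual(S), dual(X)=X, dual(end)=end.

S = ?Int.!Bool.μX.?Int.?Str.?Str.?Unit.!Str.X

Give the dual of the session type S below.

!Int.?Bool.μX.!Int.!Str.!Str.!Unit.?Str.X

?Int → !Int
  !Bool → ?Bool
    μX → μX  (μ self-dual)
      ?Int → !Int
        ?Str → !Str
          ?Str → !Str
            ?Unit → !Unit
              !Str → ?Str
                X self-dual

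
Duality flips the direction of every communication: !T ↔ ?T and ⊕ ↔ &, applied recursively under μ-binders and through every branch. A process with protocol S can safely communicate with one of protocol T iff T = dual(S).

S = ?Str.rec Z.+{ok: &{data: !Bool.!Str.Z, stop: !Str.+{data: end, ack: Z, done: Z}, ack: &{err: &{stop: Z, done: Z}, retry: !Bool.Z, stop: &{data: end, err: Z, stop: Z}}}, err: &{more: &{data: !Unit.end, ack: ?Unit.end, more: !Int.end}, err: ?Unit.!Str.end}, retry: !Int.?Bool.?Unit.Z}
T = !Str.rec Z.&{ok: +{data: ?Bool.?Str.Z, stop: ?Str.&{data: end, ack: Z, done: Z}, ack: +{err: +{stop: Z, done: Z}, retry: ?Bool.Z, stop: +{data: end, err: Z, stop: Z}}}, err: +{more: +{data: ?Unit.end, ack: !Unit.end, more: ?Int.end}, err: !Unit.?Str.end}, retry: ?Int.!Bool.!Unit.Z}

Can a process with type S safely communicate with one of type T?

YES

?Str ‖ !Str  ok
  rec Z ‖ rec Z  ok (binder kept)
    +{ok,err,retry} ‖ &{ok,err,retry}  ok same labels
      • ok:
        &{data,stop,ack} ‖ +{data,stop,ack}  ok same labels
          • data:
            !Bool ‖ ?Bool  ok
              !Str ‖ ?Str  ok
                Z ‖ Z  ok
          • stop:
            !Str ‖ ?Str  ok
              +{data,ack,done} ‖ &{data,ack,done}  ok same labels
                • data:
                  end ‖ end  ok
                • ack:
                  Z ‖ Z  ok
                • done:
                  Z ‖ Z  ok
          • ack:
            &{err,retry,stop} ‖ +{err,retry,stop}  ok same labels
              • err:
                &{stop,done} ‖ +{stop,done}  ok same labels
                  • stop:
                    Z ‖ Z  ok
                  • done:
                    Z ‖ Z  ok
              • retry:
                !Bool ‖ ?Bool  ok
                  Z ‖ Z  ok
              • stop:
                &{data,err,stop} ‖ +{data,err,stop}  ok same labels
                  • data:
                    end ‖ end  ok
                  • err:
                    Z ‖ Z  ok
                  • stop:
                    Z ‖ Z  ok
      • err:
        &{more,err} ‖ +{more,err}  ok same labels
          • more:
            &{data,ack,more} ‖ +{data,ack,more}  ok same labels
              • data:
                !Unit ‖ ?Unit  ok
                  end ‖ end  ok
              • ack:
                ?Unit ‖ !Unit  ok
                  end ‖ end  ok
              • more:
                !Int ‖ ?Int  ok
                  end ‖ end  ok
          • err:
            ?Unit ‖ !Unit  ok
              !Str ‖ ?Str  ok
                end ‖ end  ok
      • retry:
        !Int ‖ ?Int  ok
          ?Bool ‖ !Bool  ok
            ?Unit ‖ !Unit  ok
              Z ‖ Z  ok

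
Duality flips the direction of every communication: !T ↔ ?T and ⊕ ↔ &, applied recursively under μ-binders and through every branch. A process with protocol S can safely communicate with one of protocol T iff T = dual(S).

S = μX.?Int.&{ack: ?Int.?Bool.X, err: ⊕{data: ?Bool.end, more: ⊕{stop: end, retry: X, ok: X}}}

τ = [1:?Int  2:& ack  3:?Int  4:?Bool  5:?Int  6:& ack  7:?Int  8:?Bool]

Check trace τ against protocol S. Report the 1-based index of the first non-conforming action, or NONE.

@1 ?Int  ✓  residual = &{ack: ?Int.?Bool.μX.…, err: ⊕{data: ?Bool.end, more: ⊕{stop: end, retry: μX.…, ok: μX.…}}}
@2 & ack  ✓  residual = ?Int.?Bool.μX.…
@3 ?Int  ✓  residual = ?Bool.μX.…
@4 ?Bool  ✓  residual = μX.…
@5 ?Int  ✓  residual = &{ack: ?Int.?Bool.μX.…, err: ⊕{data: ?Bool.end, more: ⊕{stop: end, retry: μX.…, ok: μX.…}}}
@6 & ack  ✓  residual = ?Int.?Bool.μX.…
@7 ?Int  ✓  residual = ?Bool.μX.…
@8 ?Bool  ✓  residual = μX.…
trace exhausted — no violation

NONE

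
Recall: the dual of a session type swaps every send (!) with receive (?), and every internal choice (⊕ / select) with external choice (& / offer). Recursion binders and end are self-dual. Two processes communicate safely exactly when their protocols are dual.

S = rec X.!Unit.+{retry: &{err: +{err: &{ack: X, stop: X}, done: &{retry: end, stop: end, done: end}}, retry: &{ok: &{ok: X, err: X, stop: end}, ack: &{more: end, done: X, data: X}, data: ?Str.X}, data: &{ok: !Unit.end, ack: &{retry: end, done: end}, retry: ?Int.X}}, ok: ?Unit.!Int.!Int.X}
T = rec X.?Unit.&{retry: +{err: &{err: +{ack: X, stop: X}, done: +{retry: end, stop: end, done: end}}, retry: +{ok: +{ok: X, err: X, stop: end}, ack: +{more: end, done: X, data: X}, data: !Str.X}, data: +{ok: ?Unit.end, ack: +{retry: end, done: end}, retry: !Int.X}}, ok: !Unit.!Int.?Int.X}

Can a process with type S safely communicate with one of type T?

NO

rec X ‖ rec X  match (rec unchanged)
  !Unit ‖ ?Unit  match
    +{retry,ok} ‖ &{retry,ok}  match label sets agree
      case retry:
        &{err,retry,data} ‖ +{err,retry,data}  match label sets agree
          case err:
            +{err,done} ‖ &{err,done}  match label sets agree
              case err:
                &{ack,stop} ‖ +{ack,stop}  match label sets agree
                  case ack:
                    X ‖ X  match
                  case stop:
                    X ‖ X  match
              case done:
                &{retry,stop,done} ‖ +{retry,stop,done}  match label sets agree
                  case retry:
                    end ‖ end  match
                  case stop:
                    end ‖ end  match
                  case done:
                    end ‖ end  match
          case retry:
            &{ok,ack,data} ‖ +{ok,ack,data}  match label sets agree
              case ok:
                &{ok,err,stop} ‖ +{ok,err,stop}  match label sets agree
                  case ok:
                    X ‖ X  match
                  case err:
                    X ‖ X  match
                  case stop:
                    end ‖ end  match
              case ack:
                &{more,done,data} ‖ +{more,done,data}  match label sets agree
                  case more:
                    end ‖ end  match
                  case done:
                    X ‖ X  match
                  case data:
                    X ‖ X  match
              case data:
                ?Str ‖ !Str  match
                  X ‖ X  match
          case data:
            &{ok,ack,retry} ‖ +{ok,ack,retry}  match label sets agree
              case ok:
                !Unit ‖ ?Unit  match
                  end ‖ end  match
              case ack:
                &{retry,done} ‖ +{retry,done}  match label sets agree
                  case retry:
                    end ‖ end  match
                  case done:
                    end ‖ end  match
              case retry:
                ?Int ‖ !Int  match
                  X ‖ X  match
      case ok:
        ?Unit ‖ !Unit  match
          !Int ‖ !Int  ✗ same direction on both sides — not dual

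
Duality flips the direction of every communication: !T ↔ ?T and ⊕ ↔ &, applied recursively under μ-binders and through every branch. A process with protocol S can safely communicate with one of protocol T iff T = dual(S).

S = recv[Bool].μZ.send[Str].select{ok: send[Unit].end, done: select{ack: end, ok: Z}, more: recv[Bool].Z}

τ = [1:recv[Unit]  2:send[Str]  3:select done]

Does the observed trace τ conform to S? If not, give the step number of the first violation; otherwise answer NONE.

[1] got recv[Unit], protocol expects recv[Bool]  ✗

1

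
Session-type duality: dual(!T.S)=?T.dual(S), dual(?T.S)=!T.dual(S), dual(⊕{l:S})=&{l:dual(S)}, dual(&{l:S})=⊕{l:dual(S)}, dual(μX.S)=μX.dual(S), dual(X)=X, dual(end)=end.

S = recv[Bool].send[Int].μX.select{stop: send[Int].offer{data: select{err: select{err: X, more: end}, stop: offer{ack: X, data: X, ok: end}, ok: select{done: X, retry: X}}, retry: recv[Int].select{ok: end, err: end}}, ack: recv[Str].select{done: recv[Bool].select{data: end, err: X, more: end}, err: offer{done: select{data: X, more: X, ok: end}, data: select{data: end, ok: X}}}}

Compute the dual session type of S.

send[Bool].recv[Int].μX.offer{stop: recv[Int].select{data: offer{err: offer{err: X, more: end}, stop: select{ack: X, data: X, ok: end}, ok: offer{done: X, retry: X}}, retry: send[Int].offer{ok: end, err: end}}, ack: send[Str].offer{done: send[Bool].offer{data: end, err: X, more: end}, err: select{done: offer{data: X, more: X, ok: end}, data: offer{data: end, ok: X}}}}

recv[Bool] ↦ send[Bool]
  send[Int] ↦ recv[Int]
    μX ↦ μX  (μ self-dual)
      select{stop,ack} ↦ offer{stop,ack}  (select→offer)
        case stop:
          send[Int] ↦ recv[Int]
            offer{data,retry} ↦ select{data,retry}  (offer→select)
              case data:
                select{err,stop,ok} ↦ offer{err,stop,ok}  (select→offer)
                  case err:
                    select{err,more} ↦ offer{err,more}  (select→offer)
                      case err:
                        X self-dual
                      case more:
                        end self-dual
                  case stop:
                    offer{ack,data,ok} ↦ select{ack,data,ok}  (offer→select)
                      case ack:
                        X self-dual
                      case data:
                        X self-dual
                      case ok:
                        end self-dual
                  case ok:
                    select{done,retry} ↦ offer{done,retry}  (select→offer)
                      case done:
                        X self-dual
                      case retry:
                        X self-dual
              case retry:
                recv[Int] ↦ send[Int]
                  select{ok,err} ↦ offer{ok,err}  (select→offer)
                    case ok:
                      end self-dual
                    case err:
                      end self-dual
        case ack:
          recv[Str] ↦ send[Str]
            select{done,err} ↦ offer{done,err}  (select→offer)
              case done:
                recv[Bool] ↦ send[Bool]
                  select{data,err,more} ↦ offer{data,err,more}  (select→offer)
                    case data:
                      end self-dual
                    case err:
                      X self-dual
                    case more:
                      end self-dual
              case err:
                offer{done,data} ↦ select{done,data}  (offer→select)
                  case done:
                    select{data,more,ok} ↦ offer{data,more,ok}  (select→offer)
                      case data:
                        X self-dual
                      case more:
                        X self-dual
                      case ok:
                        end self-dual
                  case data:
                    select{data,ok} ↦ offer{data,ok}  (select→offer)
                      case data:
                        end self-dual
                      case ok:
                        X self-dual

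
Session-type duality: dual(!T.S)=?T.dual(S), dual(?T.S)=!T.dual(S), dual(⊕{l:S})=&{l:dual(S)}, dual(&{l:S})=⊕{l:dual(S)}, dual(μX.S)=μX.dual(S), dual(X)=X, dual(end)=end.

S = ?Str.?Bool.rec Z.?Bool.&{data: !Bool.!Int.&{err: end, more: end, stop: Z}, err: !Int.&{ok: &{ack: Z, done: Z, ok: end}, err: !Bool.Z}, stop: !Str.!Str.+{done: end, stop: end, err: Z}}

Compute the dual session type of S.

?Str → !Str
  ?Bool → !Bool
    rec Z → rec Z  (rec unchanged)
      ?Bool → !Bool
        &{data,err,stop} → +{data,err,stop}  (external→internal)
          [data]
            !Bool → ?Bool
              !Int → ?Int
                &{err,more,stop} → +{err,more,stop}  (external→internal)
                  [err]
                    dual(end) = end
                  [more]
                    dual(end) = end
                  [stop]
                    dual(Z) = Z
          [err]
            !Int → ?Int
              &{ok,err} → +{ok,err}  (external→internal)
                [ok]
                  &{ack,done,ok} → +{ack,done,ok}  (external→internal)
                    [ack]
                      dual(Z) = Z
                    [done]
                      dual(Z) = Z
                    [ok]
                      dual(end) = end
                [err]
                  !Bool → ?Bool
                    dual(Z) = Z
          [stop]
            !Str → ?Str
              !Str → ?Str
                +{done,stop,err} → &{done,stop,err}  (internal→external)
                  [done]
                    dual(end) = end
                  [stop]
                    dual(end) = end
                  [err]
                    dual(Z) = Z

!Str.!Bool.rec Z.!Bool.+{data: ?Bool.?Int.+{err: end, more: end, stop: Z}, err: ?Int.+{ok: +{ack: Z, done: Z, ok: end}, err: ?Bool.Z}, stop: ?Str.?Str.&{done: end, stop: end, err: Z}}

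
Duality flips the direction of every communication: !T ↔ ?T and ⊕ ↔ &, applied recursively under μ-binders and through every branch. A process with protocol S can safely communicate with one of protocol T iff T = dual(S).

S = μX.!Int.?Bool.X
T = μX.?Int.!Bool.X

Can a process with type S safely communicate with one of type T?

YES

μX vs μX  ok (rec unchanged)
  !Int vs ?Int  ok
    ?Bool vs !Bool  ok
      X vs X  ok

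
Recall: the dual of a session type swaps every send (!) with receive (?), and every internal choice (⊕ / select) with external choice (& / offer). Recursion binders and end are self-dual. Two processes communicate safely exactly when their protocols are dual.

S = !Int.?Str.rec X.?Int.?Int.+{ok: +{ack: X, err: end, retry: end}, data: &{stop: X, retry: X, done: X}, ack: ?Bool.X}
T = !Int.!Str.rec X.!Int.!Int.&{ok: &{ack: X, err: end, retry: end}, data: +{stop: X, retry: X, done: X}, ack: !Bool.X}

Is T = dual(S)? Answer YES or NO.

NO

!Int vs !Int  ✗ same direction on both sides — not dual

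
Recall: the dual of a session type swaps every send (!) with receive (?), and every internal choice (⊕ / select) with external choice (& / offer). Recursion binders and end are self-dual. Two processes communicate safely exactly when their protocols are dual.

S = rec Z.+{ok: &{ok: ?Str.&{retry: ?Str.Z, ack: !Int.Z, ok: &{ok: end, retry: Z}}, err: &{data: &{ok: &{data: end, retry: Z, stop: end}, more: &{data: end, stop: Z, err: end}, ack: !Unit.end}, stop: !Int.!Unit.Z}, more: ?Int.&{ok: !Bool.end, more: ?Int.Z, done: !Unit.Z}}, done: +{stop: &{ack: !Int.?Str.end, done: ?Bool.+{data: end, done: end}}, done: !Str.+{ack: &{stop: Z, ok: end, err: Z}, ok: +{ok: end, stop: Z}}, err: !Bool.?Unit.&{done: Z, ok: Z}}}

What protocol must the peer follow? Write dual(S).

rec Z → rec Z  (rec unchanged)
  +{ok,done} → &{ok,done}  (internal→external)
    [ok]
      &{ok,err,more} → +{ok,err,more}  (&→⊕)
        [ok]
          ?Str → !Str
            &{retry,ack,ok} → +{retry,ack,ok}  (&→⊕)
              [retry]
                ?Str → !Str
                  Z ↦ Z
              [ack]
                !Int → ?Int
                  Z ↦ Z
              [ok]
                &{ok,retry} → +{ok,retry}  (&→⊕)
                  [ok]
                    end ↦ end
                  [retry]
                    Z ↦ Z
        [err]
          &{data,stop} → +{data,stop}  (&→⊕)
            [data]
              &{ok,more,ack} → +{ok,more,ack}  (&→⊕)
                [ok]
                  &{data,retry,stop} → +{data,retry,stop}  (&→⊕)
                    [data]
                      end ↦ end
                    [retry]
                      Z ↦ Z
                    [stop]
                      end ↦ end
                [more]
                  &{data,stop,err} → +{data,stop,err}  (&→⊕)
                    [data]
                      end ↦ end
                    [stop]
                      Z ↦ Z
                    [err]
                      end ↦ end
                [ack]
                  !Unit → ?Unit
                    end ↦ end
            [stop]
              !Int → ?Int
                !Unit → ?Unit
                  Z ↦ Z
        [more]
          ?Int → !Int
            &{ok,more,done} → +{ok,more,done}  (&→⊕)
              [ok]
                !Bool → ?Bool
                  end ↦ end
              [more]
                ?Int → !Int
                  Z ↦ Z
              [done]
                !Unit → ?Unit
                  Z ↦ Z
    [done]
      +{stop,done,err} → &{stop,done,err}  (internal→external)
        [stop]
          &{ack,done} → +{ack,done}  (&→⊕)
            [ack]
              !Int → ?Int
                ?Str → !Str
                  end ↦ end
            [done]
              ?Bool → !Bool
                +{data,done} → &{data,done}  (internal→external)
                  [data]
                    end ↦ end
                  [done]
                    end ↦ end
        [done]
          !Str → ?Str
            +{ack,ok} → &{ack,ok}  (internal→external)
              [ack]
                &{stop,ok,err} → +{stop,ok,err}  (&→⊕)
                  [stop]
                    Z ↦ Z
                  [ok]
                    end ↦ end
                  [err]
                    Z ↦ Z
              [ok]
                +{ok,stop} → &{ok,stop}  (internal→external)
                  [ok]
                    end ↦ end
                  [stop]
                    Z ↦ Z
        [err]
          !Bool → ?Bool
            ?Unit → !Unit
              &{done,ok} → +{done,ok}  (&→⊕)
                [done]
                  Z ↦ Z
                [ok]
                  Z ↦ Z

rec Z.&{ok: +{ok: !Str.+{retry: !Str.Z, ack: ?Int.Z, ok: +{ok: end, retry: Z}}, err: +{data: +{ok: +{data: end, retry: Z, stop: end}, more: +{data: end, stop: Z, err: end}, ack: ?Unit.end}, stop: ?Int.?Unit.Z}, more: !Int.+{ok: ?Bool.end, more: !Int.Z, done: ?Unit.Z}}, done: &{stop: +{ack: ?Int.!Str.end, done: !Bool.&{data: end, done: end}}, done: ?Str.&{ack: +{stop: Z, ok: end, err: Z}, ok: &{ok: end, stop: Z}}, err: ?Bool.!Unit.+{done: Z, ok: Z}}}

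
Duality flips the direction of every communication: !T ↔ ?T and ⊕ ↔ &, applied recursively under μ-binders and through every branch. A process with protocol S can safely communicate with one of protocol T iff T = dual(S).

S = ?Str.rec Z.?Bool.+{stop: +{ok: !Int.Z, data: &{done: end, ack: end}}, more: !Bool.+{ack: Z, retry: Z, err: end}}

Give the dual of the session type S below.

?Str = !Str
  rec Z = rec Z  (μ self-dual)
    ?Bool = !Bool
      +{stop,more} = &{stop,more}  (⊕→&)
        case stop:
          +{ok,data} = &{ok,data}  (⊕→&)
            case ok:
              !Int = ?Int
                dual(Z) = Z
            case data:
              &{done,ack} = +{done,ack}  (external→internal)
                case done:
                  dual(end) = end
                case ack:
                  dual(end) = end
        case more:
          !Bool = ?Bool
            +{ack,retry,err} = &{ack,retry,err}  (⊕→&)
              case ack:
                dual(Z) = Z
              case retry:
                dual(Z) = Z
              case err:
                dual(end) = end

!Str.rec Z.!Bool.&{stop: &{ok: ?Int.Z, data: +{done: end, ack: end}}, more: ?Bool.&{ack: Z, retry: Z, err: end}}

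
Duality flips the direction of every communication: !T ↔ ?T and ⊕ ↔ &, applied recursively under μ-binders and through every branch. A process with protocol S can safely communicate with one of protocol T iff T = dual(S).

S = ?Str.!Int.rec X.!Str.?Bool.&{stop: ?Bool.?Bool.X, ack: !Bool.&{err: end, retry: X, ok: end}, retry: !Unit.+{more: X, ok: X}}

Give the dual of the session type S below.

!Str.?Int.rec X.?Str.!Bool.+{stop: !Bool.!Bool.X, ack: ?Bool.+{err: end, retry: X, ok: end}, retry: ?Unit.&{more: X, ok: X}}

?Str = !Str
  !Int = ?Int
    rec X = rec X  (μ self-dual)
      !Str = ?Str
        ?Bool = !Bool
          &{stop,ack,retry} = +{stop,ack,retry}  (&→⊕)
            case stop:
              ?Bool = !Bool
                ?Bool = !Bool
                  X ↦ X
            case ack:
              !Bool = ?Bool
                &{err,retry,ok} = +{err,retry,ok}  (&→⊕)
                  case err:
                    end ↦ end
                  case retry:
                    X ↦ X
                  case ok:
                    end ↦ end
            case retry:
              !Unit = ?Unit
                +{more,ok} = &{more,ok}  (select→offer)
                  case more:
                    X ↦ X
                  case ok:
                    X ↦ X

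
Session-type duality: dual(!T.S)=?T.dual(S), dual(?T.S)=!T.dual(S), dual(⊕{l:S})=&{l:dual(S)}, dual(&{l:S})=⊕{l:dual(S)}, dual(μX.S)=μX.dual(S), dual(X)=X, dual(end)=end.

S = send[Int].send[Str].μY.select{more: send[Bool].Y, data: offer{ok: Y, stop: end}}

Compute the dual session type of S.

send[Int] ↦ recv[Int]
  send[Str] ↦ recv[Str]
    μY ↦ μY  (rec unchanged)
      select{more,data} ↦ offer{more,data}  (select→offer)
        [more]
          send[Bool] ↦ recv[Bool]
            dual(Y) = Y
        [data]
          offer{ok,stop} ↦ select{ok,stop}  (external→internal)
            [ok]
              dual(Y) = Y
            [stop]
              dual(end) = end

recv[Int].recv[Str].μY.offer{more: recv[Bool].Y, data: select{ok: Y, stop: end}}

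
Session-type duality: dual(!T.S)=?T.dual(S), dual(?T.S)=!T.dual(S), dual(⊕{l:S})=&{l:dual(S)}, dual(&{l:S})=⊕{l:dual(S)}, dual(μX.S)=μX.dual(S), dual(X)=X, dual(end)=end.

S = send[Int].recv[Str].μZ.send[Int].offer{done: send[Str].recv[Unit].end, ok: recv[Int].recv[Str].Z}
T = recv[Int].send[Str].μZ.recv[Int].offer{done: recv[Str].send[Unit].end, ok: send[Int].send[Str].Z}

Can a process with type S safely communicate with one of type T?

NO

send[Int] | recv[Int]  ✓
  recv[Str] | send[Str]  ✓
    μZ | μZ  ✓ (binder kept)
      send[Int] | recv[Int]  ✓
        offer{done,ok} | offer{done,ok}  ✗ choice polarity not flipped — not dual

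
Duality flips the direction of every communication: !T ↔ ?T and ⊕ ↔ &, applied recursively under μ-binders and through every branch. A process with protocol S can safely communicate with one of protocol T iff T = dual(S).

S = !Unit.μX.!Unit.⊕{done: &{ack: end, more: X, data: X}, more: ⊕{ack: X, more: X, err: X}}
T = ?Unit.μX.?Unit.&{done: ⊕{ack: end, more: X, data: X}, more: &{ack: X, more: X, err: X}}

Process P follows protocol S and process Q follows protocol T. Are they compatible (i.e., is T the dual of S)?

!Unit | ?Unit  match
  μX | μX  match (μ self-dual)
    !Unit | ?Unit  match
      ⊕{done,more} | &{done,more}  match label sets agree
        [done]
          &{ack,more,data} | ⊕{ack,more,data}  match label sets agree
            [ack]
              end | end  match
            [more]
              X | X  match
            [data]
              X | X  match
        [more]
          ⊕{ack,more,err} | &{ack,more,err}  match label sets agree
            [ack]
              X | X  match
            [more]
              X | X  match
            [err]
              X | X  match

YES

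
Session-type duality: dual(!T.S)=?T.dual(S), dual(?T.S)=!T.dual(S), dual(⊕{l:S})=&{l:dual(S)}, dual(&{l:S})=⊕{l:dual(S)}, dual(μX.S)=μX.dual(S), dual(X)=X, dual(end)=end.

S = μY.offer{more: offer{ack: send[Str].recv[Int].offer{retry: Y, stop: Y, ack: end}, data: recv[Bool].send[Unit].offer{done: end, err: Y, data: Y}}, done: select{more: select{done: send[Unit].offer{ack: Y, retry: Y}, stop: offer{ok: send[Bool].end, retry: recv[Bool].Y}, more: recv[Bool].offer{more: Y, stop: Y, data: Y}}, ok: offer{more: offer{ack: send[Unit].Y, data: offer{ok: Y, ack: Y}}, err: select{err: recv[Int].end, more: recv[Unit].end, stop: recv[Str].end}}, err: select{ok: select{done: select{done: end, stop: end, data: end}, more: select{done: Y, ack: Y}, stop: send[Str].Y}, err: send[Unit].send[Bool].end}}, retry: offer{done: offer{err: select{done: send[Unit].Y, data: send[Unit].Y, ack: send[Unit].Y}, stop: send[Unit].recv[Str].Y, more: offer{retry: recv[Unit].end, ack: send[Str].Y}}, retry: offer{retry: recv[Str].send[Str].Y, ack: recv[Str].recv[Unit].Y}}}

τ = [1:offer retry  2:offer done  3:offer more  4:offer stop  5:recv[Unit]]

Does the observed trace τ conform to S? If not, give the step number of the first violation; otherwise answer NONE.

[1] offer retry  ok  cont: offer{done: offer{err: select{done: send[Unit].μY.…, data: send[Unit].μY.…, ack: send[Unit].μY.…}, stop: send[Unit].recv[Str].μY.…, more: offer{retry: recv[Unit].end, ack: send[Str].μY.…}}, retry: offer{retry: recv[Str].send[Str].μY.…, ack: recv[Str].recv[Unit].μY.…}}
[2] offer done  ok  cont: offer{err: select{done: send[Unit].μY.…, data: send[Unit].μY.…, ack: send[Unit].μY.…}, stop: send[Unit].recv[Str].μY.…, more: offer{retry: recv[Unit].end, ack: send[Str].μY.…}}
[3] offer more  ok  cont: offer{retry: recv[Unit].end, ack: send[Str].μY.…}
[4] got offer stop, protocol expects offer retry or offer ack  ✗

4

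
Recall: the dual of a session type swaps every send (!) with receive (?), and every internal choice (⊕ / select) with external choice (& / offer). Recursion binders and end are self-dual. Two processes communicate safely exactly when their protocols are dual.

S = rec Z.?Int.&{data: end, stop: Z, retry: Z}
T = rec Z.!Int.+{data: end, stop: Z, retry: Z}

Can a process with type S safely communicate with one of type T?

rec Z | rec Z  ok (binder kept)
  ?Int | !Int  ok
    &{data,stop,retry} | +{data,stop,retry}  ok same labels
      case data:
        end | end  ok
      case stop:
        Z | Z  ok
      case retry:
        Z | Z  ok

YES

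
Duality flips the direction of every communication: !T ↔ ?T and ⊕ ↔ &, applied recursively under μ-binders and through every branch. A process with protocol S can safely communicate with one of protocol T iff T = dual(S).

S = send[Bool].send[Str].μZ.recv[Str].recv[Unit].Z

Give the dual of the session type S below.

send[Bool] ↦ recv[Bool]
  send[Str] ↦ recv[Str]
    μZ ↦ μZ  (rec unchanged)
      recv[Str] ↦ send[Str]
        recv[Unit] ↦ send[Unit]
          dual(Z) = Z

recv[Bool].recv[Str].μZ.send[Str].send[Unit].Z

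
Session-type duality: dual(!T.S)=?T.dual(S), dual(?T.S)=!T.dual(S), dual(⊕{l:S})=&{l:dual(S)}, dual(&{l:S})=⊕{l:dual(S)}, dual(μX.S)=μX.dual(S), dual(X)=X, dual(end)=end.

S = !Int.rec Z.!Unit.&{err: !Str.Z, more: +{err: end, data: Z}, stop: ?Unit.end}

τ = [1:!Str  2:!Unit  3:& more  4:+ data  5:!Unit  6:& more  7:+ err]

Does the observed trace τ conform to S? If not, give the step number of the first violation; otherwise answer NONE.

1

step 1: got !Str, protocol expects !Int  ✗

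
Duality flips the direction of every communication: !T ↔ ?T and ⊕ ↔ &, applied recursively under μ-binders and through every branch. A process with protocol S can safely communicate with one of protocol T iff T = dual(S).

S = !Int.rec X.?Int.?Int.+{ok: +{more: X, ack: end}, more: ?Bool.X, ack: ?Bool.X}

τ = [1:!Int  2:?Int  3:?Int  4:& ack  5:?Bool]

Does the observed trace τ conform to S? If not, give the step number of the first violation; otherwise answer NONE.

4

step 1: !Int  ok  residual = rec X.…
step 2: ?Int  ok  residual = ?Int.+{ok: +{more: rec X.…, ack: end}, more: ?Bool.rec X.…, ack: ?Bool.rec X.…}
step 3: ?Int  ok  residual = +{ok: +{more: rec X.…, ack: end}, more: ?Bool.rec X.…, ack: ?Bool.rec X.…}
step 4: got & ack, protocol expects + ok or + more or + ack  ✗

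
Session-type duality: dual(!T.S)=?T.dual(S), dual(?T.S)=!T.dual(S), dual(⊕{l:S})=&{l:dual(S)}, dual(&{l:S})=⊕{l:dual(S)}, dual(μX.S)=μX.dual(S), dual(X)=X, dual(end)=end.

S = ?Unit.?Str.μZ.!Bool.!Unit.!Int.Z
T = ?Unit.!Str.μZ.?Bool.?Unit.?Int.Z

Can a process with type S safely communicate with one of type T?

?Unit | ?Unit  ✗ same direction on both sides — not dual

NO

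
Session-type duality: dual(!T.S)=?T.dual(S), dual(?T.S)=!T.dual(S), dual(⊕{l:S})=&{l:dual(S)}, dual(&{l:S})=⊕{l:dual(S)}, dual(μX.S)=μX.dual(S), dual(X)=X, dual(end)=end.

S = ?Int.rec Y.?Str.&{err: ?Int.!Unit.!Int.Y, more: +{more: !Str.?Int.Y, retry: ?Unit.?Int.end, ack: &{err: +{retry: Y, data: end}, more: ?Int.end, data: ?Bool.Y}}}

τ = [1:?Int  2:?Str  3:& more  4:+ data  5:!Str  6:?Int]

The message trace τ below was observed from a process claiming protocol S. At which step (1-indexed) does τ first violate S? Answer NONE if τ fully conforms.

4

[1] ?Int  ok  now at rec Y.…
[2] ?Str  ok  now at &{err: ?Int.!Unit.!Int.rec Y.…, more: +{more: !Str.?Int.rec Y.…, retry: ?Unit.?Int.end, ack: &{err: +{retry: rec Y.…, data: end}, more: ?Int.end, data: ?Bool.rec Y.…}}}
[3] & more  ok  now at +{more: !Str.?Int.rec Y.…, retry: ?Unit.?Int.end, ack: &{err: +{retry: rec Y.…, data: end}, more: ?Int.end, data: ?Bool.rec Y.…}}
[4] got + data, protocol expects + more or + retry or + ack  ✗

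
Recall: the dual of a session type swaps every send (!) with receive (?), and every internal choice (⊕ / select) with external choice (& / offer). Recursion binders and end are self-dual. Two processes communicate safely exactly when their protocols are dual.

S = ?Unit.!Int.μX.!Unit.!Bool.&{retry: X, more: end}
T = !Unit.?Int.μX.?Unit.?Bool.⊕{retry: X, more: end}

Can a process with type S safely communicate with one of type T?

?Unit ‖ !Unit  ok
  !Int ‖ ?Int  ok
    μX ‖ μX  ok (binder kept)
      !Unit ‖ ?Unit  ok
        !Bool ‖ ?Bool  ok
          &{retry,more} ‖ ⊕{retry,more}  ok labels match
            case retry:
              X ‖ X  ok
            case more:
              end ‖ end  ok

YES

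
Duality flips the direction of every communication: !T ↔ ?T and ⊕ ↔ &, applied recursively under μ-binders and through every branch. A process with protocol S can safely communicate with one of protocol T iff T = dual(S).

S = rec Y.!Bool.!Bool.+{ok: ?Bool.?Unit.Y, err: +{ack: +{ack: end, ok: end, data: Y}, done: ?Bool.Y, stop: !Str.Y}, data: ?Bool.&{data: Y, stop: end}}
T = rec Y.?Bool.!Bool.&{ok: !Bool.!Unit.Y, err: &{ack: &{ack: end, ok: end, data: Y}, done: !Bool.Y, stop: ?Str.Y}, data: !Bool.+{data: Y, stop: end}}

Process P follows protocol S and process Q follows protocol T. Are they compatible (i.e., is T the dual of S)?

rec Y ‖ rec Y  match (rec unchanged)
  !Bool ‖ ?Bool  match
    !Bool ‖ !Bool  ✗ same direction on both sides — not dual

NO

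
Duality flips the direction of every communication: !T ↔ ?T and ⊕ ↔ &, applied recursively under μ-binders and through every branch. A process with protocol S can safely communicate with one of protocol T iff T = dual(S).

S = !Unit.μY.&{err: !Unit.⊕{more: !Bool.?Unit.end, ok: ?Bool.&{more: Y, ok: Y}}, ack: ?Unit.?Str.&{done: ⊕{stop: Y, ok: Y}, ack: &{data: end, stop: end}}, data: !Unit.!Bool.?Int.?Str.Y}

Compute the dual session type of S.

!Unit ↦ ?Unit
  μY ↦ μY  (rec unchanged)
    &{err,ack,data} ↦ ⊕{err,ack,data}  (offer→select)
      case err:
        !Unit ↦ ?Unit
          ⊕{more,ok} ↦ &{more,ok}  (internal→external)
            case more:
              !Bool ↦ ?Bool
                ?Unit ↦ !Unit
                  end ↦ end
            case ok:
              ?Bool ↦ !Bool
                &{more,ok} ↦ ⊕{more,ok}  (offer→select)
                  case more:
                    Y ↦ Y
                  case ok:
                    Y ↦ Y
      case ack:
        ?Unit ↦ !Unit
          ?Str ↦ !Str
            &{done,ack} ↦ ⊕{done,ack}  (offer→select)
              case done:
                ⊕{stop,ok} ↦ &{stop,ok}  (internal→external)
                  case stop:
                    Y ↦ Y
                  case ok:
                    Y ↦ Y
              case ack:
                &{data,stop} ↦ ⊕{data,stop}  (offer→select)
                  case data:
                    end ↦ end
                  case stop:
                    end ↦ end
      case data:
        !Unit ↦ ?Unit
          !Bool ↦ ?Bool
            ?Int ↦ !Int
              ?Str ↦ !Str
                Y ↦ Y

?Unit.μY.⊕{err: ?Unit.&{more: ?Bool.!Unit.end, ok: !Bool.⊕{more: Y, ok: Y}}, ack: !Unit.!Str.⊕{done: &{stop: Y, ok: Y}, ack: ⊕{data: end, stop: end}}, data: ?Unit.?Bool.!Int.!Str.Y}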